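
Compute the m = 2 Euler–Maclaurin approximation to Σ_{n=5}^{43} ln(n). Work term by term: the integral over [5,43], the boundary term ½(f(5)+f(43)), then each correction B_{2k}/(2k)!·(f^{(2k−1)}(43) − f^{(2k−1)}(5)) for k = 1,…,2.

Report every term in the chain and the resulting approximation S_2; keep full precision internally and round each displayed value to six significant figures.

∫_5^43 ln(x) dx evaluates to 115.684.
½[f(5) + f(43)] = ½[1.60944 + 3.76120] = 2.68532.
Running total after boundary: 118.370.
k=1: B_{2}/(2)! × [f^{(1)}(43) − f^{(1)}(5)] = 1/12 × (0.0232558 − 0.200000) = -0.0147287.
Partial sum through k=1: 118.355.
k=2: B_{4}/(4)! × [f^{(3)}(43) − f^{(3)}(5)] = −1/720 × (2.51550e-05 − 0.0160000) = 2.21873e-05.

S_2 ≈ 118.355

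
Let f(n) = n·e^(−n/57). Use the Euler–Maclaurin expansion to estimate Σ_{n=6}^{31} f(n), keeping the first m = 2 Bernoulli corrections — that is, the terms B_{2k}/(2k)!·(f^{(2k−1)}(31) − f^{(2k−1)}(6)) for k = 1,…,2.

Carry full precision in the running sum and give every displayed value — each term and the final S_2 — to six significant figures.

Integral: ∫_6^31 x·e^(−x/57) dx = 320.410.
½[f(6) + f(31)] = ½[5.40053 + 17.9956] = 11.6981.
Integral + boundary = 332.108.
Correction k=1: B_{2}/2! · (f^{(1)}(31) − f^{(1)}(6)) = 1/12 · (0.264791 − 0.805342) = -0.0450459.
After k=1: 332.063.
Correction k=2: B_{4}/4! · (f^{(3)}(31) − f^{(3)}(6)) = −1/720 · (0.000438842 − 0.000801944) = 5.04309e-07.

S_2 ≈ 332.063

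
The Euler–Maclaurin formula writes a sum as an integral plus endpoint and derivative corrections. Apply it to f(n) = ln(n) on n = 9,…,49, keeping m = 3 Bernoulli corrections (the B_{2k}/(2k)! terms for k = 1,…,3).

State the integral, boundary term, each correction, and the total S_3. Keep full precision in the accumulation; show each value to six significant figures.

S_3 ≈ 133.961

The integral term ∫_9^49 ln(x) dx = 130.924.
Endpoint term: (f(9) + f(49))/2 = (2.19722 + 3.89182)/2 = 3.04452.
So far: 133.969.
k=1: B_{2}/(2)! × [f^{(1)}(49) − f^{(1)}(9)] = 1/12 × (0.0204082 − 0.111111) = -0.00755858.
Running total after k=1: 133.961.
k=2: B_{4}/(4)! × [f^{(3)}(49) − f^{(3)}(9)] = −1/720 × (1.69997e-05 − 0.00274348) = 3.78678e-06.
Running total after k=2: 133.961.
k=3: B_{6}/(6)! × [f^{(5)}(49) − f^{(5)}(9)] = 1/30240 × (8.49632e-08 − 0.000406442) = -1.34377e-08.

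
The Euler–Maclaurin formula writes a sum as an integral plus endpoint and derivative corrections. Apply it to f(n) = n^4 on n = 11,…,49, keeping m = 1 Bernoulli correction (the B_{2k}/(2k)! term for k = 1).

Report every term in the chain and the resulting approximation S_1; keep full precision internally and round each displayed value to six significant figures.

∫_11^49 x^4 dx evaluates to 5.64628e+07.
Boundary: ½(f(11) + f(49)) = ½(14641.0 + 5.76480e+06) = 2.88972e+06.
So far: 5.93526e+07.
Order-1 term: 1/12 · (470596 − 5324.00) = 38772.7.

S_1 ≈ 5.93913e+07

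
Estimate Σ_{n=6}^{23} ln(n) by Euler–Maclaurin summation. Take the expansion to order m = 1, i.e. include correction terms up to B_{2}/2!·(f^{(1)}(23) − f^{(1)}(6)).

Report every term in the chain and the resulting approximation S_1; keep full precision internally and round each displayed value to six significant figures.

S_1 ≈ 46.8192

∫_6^23 ln(x) dx evaluates to 44.3658.
½[f(6) + f(23)] = ½[1.79176 + 3.13549] = 2.46363.
Running total after boundary: 46.8294.
k=1: B_{2}/(2)! × [f^{(1)}(23) − f^{(1)}(6)] = 1/12 × (0.0434783 − 0.166667) = -0.0102657.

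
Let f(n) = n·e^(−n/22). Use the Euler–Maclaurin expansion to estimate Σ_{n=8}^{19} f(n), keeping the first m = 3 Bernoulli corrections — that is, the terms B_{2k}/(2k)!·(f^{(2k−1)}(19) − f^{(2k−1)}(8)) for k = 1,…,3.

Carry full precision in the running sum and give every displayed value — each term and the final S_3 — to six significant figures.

S_3 ≈ 85.2422

∫_8^19 x·e^(−x/22) dx evaluates to 78.4882.
Endpoint term: (f(8) + f(19))/2 = (5.56115 + 8.01090)/2 = 6.78602.
Running total after boundary: 85.2743.
Correction k=1: B_{2}/2! · (f^{(1)}(19) − f^{(1)}(8)) = 1/12 · (0.0574945 − 0.442364) = -0.0320725.
After k=1: 85.2422.
Correction k=2: B_{4}/4! · (f^{(3)}(19) − f^{(3)}(8)) = −1/720 · (0.00186105 − 0.00378647) = 2.67420e-06.
After k=2: 85.2422.
Correction k=3: B_{6}/6! · (f^{(5)}(19) − f^{(5)}(8)) = 1/30240 · (7.44484e-06 − 1.37582e-05) = -2.08775e-10.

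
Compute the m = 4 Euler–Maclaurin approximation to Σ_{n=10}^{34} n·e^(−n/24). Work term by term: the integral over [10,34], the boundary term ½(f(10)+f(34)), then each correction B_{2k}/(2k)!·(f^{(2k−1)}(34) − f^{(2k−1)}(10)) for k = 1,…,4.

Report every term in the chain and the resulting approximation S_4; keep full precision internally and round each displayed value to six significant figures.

Integral: ∫_10^34 x·e^(−x/24) dx = 200.351.
½[f(10) + f(34)] = ½[6.59241 + 8.24572] = 7.41906.
So far: 207.770.
Order-1 term: 1/12 · (-0.101050 − 0.384557) = -0.0404673.
After k=1: 207.730.
Order-2 term: −1/720 · (0.000666652 − 0.00295666) = 3.18057e-06.
After k=2: 207.730.
Order-3 term: 1/30240 · (2.61934e-06 − 9.10711e-06) = -2.14543e-10.
After k=3: 207.730.
Order-4 term: −1/1209600 · (7.08558e-09 − 2.27103e-08) = 1.29172e-14.

S_4 ≈ 207.730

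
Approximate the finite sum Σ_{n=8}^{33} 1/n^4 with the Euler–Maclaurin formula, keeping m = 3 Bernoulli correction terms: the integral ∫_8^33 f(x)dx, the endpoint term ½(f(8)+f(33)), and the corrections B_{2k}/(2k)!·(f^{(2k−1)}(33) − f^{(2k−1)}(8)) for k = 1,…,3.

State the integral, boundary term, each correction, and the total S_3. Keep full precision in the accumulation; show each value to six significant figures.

S_3 ≈ 0.000774344

The integral term ∫_8^33 1/x^4 dx = 0.000641766.
Endpoint term: (f(8) + f(33))/2 = (0.000244141 + 8.43226e-07)/2 = 0.000122492.
Running total after boundary: 0.000764258.
k=1: B_{2}/(2)! × [f^{(1)}(33) − f^{(1)}(8)] = 1/12 × (-1.02209e-07 − (-0.000122070)) = 1.01640e-05.
Running total after k=1: 0.000774422.
k=2: B_{4}/(4)! × [f^{(3)}(33) − f^{(3)}(8)] = −1/720 × (-2.81568e-09 − (-5.72205e-05)) = -7.94689e-08.
Running total after k=2: 0.000774343.
k=3: B_{6}/(6)! × [f^{(5)}(33) − f^{(5)}(8)] = 1/30240 × (-1.44792e-10 − (-5.00679e-05)) = 1.65568e-09.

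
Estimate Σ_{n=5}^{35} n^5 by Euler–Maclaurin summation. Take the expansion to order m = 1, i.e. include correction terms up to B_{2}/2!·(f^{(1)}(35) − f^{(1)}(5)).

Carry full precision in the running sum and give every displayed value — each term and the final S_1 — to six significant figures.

∫_5^35 x^5 dx evaluates to 3.06375e+08.
½[f(5) + f(35)] = ½[3125.00 + 5.25219e+07] = 2.62625e+07.
Integral + boundary = 3.32638e+08.
Correction k=1: B_{2}/2! · (f^{(1)}(35) − f^{(1)}(5)) = 1/12 · (7.50312e+06 − 3125.00) = 625000.

S_1 ≈ 3.33262e+08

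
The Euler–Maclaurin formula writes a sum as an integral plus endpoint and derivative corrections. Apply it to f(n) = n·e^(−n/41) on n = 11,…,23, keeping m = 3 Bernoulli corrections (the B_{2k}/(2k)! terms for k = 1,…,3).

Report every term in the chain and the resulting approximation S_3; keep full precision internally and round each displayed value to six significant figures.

S_3 ≈ 143.658

The integral term ∫_11^23 x·e^(−x/41) dx = 132.915.
Boundary: ½(f(11) + f(23)) = ½(8.41152 + 13.1250) = 10.7683.
Integral + boundary = 143.683.
Order-1 term: 1/12 · (0.250530 − 0.559525) = -0.0257496.
Partial sum through k=1: 143.658.
Order-2 term: −1/720 · (0.000827980 − 0.00124265) = 5.75929e-07.
Partial sum through k=2: 143.658.
Order-3 term: 1/30240 · (8.96445e-07 − 1.28046e-06) = -1.26988e-11.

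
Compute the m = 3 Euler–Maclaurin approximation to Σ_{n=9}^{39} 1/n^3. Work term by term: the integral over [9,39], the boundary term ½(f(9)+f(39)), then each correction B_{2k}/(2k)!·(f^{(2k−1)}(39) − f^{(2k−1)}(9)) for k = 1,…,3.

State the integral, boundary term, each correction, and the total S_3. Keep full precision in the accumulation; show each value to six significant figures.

The integral term ∫_9^39 1/x^3 dx = 0.00584411.
Endpoint term: (f(9) + f(39))/2 = (0.00137174 + 1.68580e-05)/2 = 0.000694300.
So far: 0.00653841.
Correction k=1: B_{2}/2! · (f^{(1)}(39) − f^{(1)}(9)) = 1/12 · (-1.29677e-06 − (-0.000457247)) = 3.79959e-05.
Partial sum through k=1: 0.00657640.
Correction k=2: B_{4}/4! · (f^{(3)}(39) − f^{(3)}(9)) = −1/720 · (-1.70515e-08 − (-0.000112901)) = -1.56783e-07.
Partial sum through k=2: 0.00657625.
Correction k=3: B_{6}/6! · (f^{(5)}(39) − f^{(5)}(9)) = 1/30240 · (-4.70851e-10 − (-5.85410e-05)) = 1.93587e-09.

S_3 ≈ 0.00657625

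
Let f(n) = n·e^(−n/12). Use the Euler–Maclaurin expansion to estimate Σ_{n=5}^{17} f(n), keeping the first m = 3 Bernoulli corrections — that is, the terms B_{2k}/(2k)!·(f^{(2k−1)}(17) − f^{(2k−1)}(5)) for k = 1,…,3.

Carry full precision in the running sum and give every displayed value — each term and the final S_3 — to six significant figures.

S_3 ≈ 53.7568

∫_5^17 x·e^(−x/12) dx evaluates to 50.0878.
Endpoint term: (f(5) + f(17))/2 = (3.29620 + 4.12286)/2 = 3.70953.
Integral + boundary = 53.7973.
Order-1 term: 1/12 · (-0.101050 − 0.384557) = -0.0404673.
Running total after k=1: 53.7568.
Order-2 term: −1/720 · (0.00266661 − 0.0118267) = 1.27223e-05.
Running total after k=2: 53.7568.
Order-3 term: 1/30240 · (4.19094e-05 − 0.000145714) = -3.43268e-09.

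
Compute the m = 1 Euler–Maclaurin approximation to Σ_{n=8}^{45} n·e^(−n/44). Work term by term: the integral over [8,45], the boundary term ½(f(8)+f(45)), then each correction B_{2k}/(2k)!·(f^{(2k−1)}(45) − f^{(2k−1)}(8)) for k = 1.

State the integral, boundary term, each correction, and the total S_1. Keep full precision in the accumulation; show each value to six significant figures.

The integral term ∫_8^45 x·e^(−x/44) dx = 499.383.
Endpoint term: (f(8) + f(45))/2 = (6.67002 + 16.1826)/2 = 11.4263.
Integral + boundary = 510.809.
k=1: B_{2}/(2)! × [f^{(1)}(45) − f^{(1)}(8)] = 1/12 × (-0.00817302 − 0.682161) = -0.0575279.

S_1 ≈ 510.752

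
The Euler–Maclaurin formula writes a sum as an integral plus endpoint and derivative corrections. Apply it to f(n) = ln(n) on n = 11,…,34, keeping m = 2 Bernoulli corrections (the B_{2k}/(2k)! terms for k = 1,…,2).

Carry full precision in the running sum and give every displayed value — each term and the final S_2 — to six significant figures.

S_2 ≈ 73.4764

∫_11^34 ln(x) dx evaluates to 70.5194.
½[f(11) + f(34)] = ½[2.39790 + 3.52636] = 2.96213.
So far: 73.4815.
k=1: B_{2}/(2)! × [f^{(1)}(34) − f^{(1)}(11)] = 1/12 × (0.0294118 − 0.0909091) = -0.00512478.
Partial sum through k=1: 73.4764.
k=2: B_{4}/(4)! × [f^{(3)}(34) − f^{(3)}(11)] = −1/720 × (5.08854e-05 − 0.00150263) = 2.01631e-06.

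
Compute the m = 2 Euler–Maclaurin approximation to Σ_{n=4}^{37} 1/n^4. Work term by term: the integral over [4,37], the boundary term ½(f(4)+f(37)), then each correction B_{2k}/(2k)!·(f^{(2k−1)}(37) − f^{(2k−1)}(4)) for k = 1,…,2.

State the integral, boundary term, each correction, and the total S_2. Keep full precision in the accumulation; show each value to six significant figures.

S_2 ≈ 0.00747049

The integral term ∫_4^37 1/x^4 dx = 0.00520175.
Endpoint term: (f(4) + f(37))/2 = (0.00390625 + 5.33572e-07)/2 = 0.00195339.
So far: 0.00715514.
Correction k=1: B_{2}/2! · (f^{(1)}(37) − f^{(1)}(4)) = 1/12 · (-5.76835e-08 − (-0.00390625)) = 0.000325516.
Running total after k=1: 0.00748066.
Correction k=2: B_{4}/4! · (f^{(3)}(37) − f^{(3)}(4)) = −1/720 · (-1.26406e-09 − (-0.00732422)) = -1.01725e-05.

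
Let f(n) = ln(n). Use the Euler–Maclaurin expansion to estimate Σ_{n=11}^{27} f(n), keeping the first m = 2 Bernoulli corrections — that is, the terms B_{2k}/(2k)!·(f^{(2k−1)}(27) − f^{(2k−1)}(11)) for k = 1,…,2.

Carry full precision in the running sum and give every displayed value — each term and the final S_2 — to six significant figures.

Integral: ∫_11^27 ln(x) dx = 46.6107.
Endpoint term: (f(11) + f(27))/2 = (2.39790 + 3.29584)/2 = 2.84687.
So far: 49.4576.
k=1: B_{2}/(2)! × [f^{(1)}(27) − f^{(1)}(11)] = 1/12 × (0.0370370 − 0.0909091) = -0.00448934.
After k=1: 49.4531.
k=2: B_{4}/(4)! × [f^{(3)}(27) − f^{(3)}(11)] = −1/720 × (0.000101611 − 0.00150263) = 1.94586e-06.

S_2 ≈ 49.4531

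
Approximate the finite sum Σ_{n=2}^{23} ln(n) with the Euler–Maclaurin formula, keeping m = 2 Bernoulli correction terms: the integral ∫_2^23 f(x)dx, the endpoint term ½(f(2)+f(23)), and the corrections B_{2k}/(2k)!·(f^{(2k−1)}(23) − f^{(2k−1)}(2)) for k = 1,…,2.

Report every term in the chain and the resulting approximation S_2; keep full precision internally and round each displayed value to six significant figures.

S_2 ≈ 51.6067

The integral term ∫_2^23 ln(x) dx = 49.7301.
Endpoint term: (f(2) + f(23))/2 = (0.693147 + 3.13549)/2 = 1.91432.
So far: 51.6444.
k=1: B_{2}/(2)! × [f^{(1)}(23) − f^{(1)}(2)] = 1/12 × (0.0434783 − 0.500000) = -0.0380435.
After k=1: 51.6063.
k=2: B_{4}/(4)! × [f^{(3)}(23) − f^{(3)}(2)] = −1/720 × (0.000164379 − 0.250000) = 0.000346994.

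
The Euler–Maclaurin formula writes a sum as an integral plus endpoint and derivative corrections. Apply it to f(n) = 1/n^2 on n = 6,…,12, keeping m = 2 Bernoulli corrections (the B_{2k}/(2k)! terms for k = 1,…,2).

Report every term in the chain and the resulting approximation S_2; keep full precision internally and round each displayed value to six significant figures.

Integral: ∫_6^12 1/x^2 dx = 0.0833333.
Endpoint term: (f(6) + f(12))/2 = (0.0277778 + 0.00694444)/2 = 0.0173611.
So far: 0.100694.
k=1: B_{2}/(2)! × [f^{(1)}(12) − f^{(1)}(6)] = 1/12 × (-0.00115741 − (-0.00925926)) = 0.000675154.
After k=1: 0.101370.
k=2: B_{4}/(4)! × [f^{(3)}(12) − f^{(3)}(6)] = −1/720 × (-9.64506e-05 − (-0.00308642)) = -4.15273e-06.

S_2 ≈ 0.101365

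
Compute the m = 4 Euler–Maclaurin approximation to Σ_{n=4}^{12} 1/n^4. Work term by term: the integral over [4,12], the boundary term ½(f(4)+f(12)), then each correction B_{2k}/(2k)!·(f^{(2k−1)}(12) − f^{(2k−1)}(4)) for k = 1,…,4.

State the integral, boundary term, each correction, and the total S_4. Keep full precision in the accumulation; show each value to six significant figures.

S_4 ≈ 0.00730741

Integral: ∫_4^12 1/x^4 dx = 0.00501543.
Endpoint term: (f(4) + f(12))/2 = (0.00390625 + 4.82253e-05)/2 = 0.00197724.
So far: 0.00699267.
Correction k=1: B_{2}/2! · (f^{(1)}(12) − f^{(1)}(4)) = 1/12 · (-1.60751e-05 − (-0.00390625)) = 0.000324181.
Partial sum through k=1: 0.00731685.
Correction k=2: B_{4}/4! · (f^{(3)}(12) − f^{(3)}(4)) = −1/720 · (-3.34898e-06 − (-0.00732422)) = -1.01679e-05.
Partial sum through k=2: 0.00730668.
Correction k=3: B_{6}/6! · (f^{(5)}(12) − f^{(5)}(4)) = 1/30240 · (-1.30238e-06 − (-0.0256348)) = 8.47667e-07.
Partial sum through k=3: 0.00730753.
Correction k=4: B_{8}/8! · (f^{(7)}(12) − f^{(7)}(4)) = −1/1209600 · (-8.13988e-07 − (-0.144196)) = -1.19209e-07.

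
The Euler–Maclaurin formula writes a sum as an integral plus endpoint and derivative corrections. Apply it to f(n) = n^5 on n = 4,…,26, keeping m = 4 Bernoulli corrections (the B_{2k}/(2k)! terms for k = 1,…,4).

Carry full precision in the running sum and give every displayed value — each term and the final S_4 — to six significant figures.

S_4 ≈ 5.76167e+07

∫_4^26 x^5 dx evaluates to 5.14853e+07.
Boundary: ½(f(4) + f(26)) = ½(1024.00 + 1.18814e+07) = 5.94120e+06.
Running total after boundary: 5.74265e+07.
Order-1 term: 1/12 · (2.28488e+06 − 1280.00) = 190300.
Running total after k=1: 5.76168e+07.
Order-2 term: −1/720 · (40560.0 − 960.000) = -55.0000.
Running total after k=2: 5.76167e+07.
Order-3 term: 1/30240 · (120.000 − 120.000) = 0.00000.
Running total after k=3: 5.76167e+07.
Order-4 term: −1/1209600 · (0.00000 − 0.00000) = 0.00000.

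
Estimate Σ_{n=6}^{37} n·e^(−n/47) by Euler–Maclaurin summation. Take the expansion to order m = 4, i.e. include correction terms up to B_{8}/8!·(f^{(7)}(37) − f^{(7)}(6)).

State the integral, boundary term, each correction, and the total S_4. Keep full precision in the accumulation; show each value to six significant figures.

S_4 ≈ 406.723

Integral: ∫_6^37 x·e^(−x/47) dx = 395.719.
Endpoint term: (f(6) + f(37))/2 = (5.28092 + 16.8388)/2 = 11.0598.
Integral + boundary = 406.779.
Order-1 term: 1/12 · (0.0968302 − 0.767793) = -0.0559136.
After k=1: 406.723.
Order-2 term: −1/720 · (0.000455878 − 0.00114445) = 9.56356e-07.
After k=2: 406.723.
Order-3 term: 1/30240 · (3.92902e-07 − 8.78829e-07) = -1.60690e-11.
After k=3: 406.723.
Order-4 term: −1/1209600 · (2.62305e-10 − 5.61146e-10) = 2.47058e-16.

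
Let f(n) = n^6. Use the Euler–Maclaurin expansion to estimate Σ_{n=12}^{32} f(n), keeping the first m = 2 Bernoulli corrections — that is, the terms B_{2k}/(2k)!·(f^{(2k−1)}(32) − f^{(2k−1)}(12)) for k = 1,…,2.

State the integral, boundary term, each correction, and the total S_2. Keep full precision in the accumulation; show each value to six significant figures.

∫_12^32 x^6 dx evaluates to 4.90342e+09.
Endpoint term: (f(12) + f(32))/2 = (2.98598e+06 + 1.07374e+09)/2 = 5.38364e+08.
Integral + boundary = 5.44178e+09.
Order-1 term: 1/12 · (2.01327e+08 − 1.49299e+06) = 1.66528e+07.
Partial sum through k=1: 5.45843e+09.
Order-2 term: −1/720 · (3.93216e+06 − 207360) = -5173.33.

S_2 ≈ 5.45843e+09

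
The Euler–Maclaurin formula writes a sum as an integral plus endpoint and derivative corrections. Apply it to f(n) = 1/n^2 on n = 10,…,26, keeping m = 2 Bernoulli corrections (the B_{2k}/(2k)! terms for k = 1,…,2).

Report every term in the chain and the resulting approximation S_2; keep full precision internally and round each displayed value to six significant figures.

S_2 ≈ 0.0674350

∫_10^26 1/x^2 dx evaluates to 0.0615385.
Endpoint term: (f(10) + f(26))/2 = (0.0100000 + 0.00147929)/2 = 0.00573964.
So far: 0.0672781.
Correction k=1: B_{2}/2! · (f^{(1)}(26) − f^{(1)}(10)) = 1/12 · (-0.000113792 − (-0.00200000)) = 0.000157184.
Running total after k=1: 0.0674353.
Correction k=2: B_{4}/4! · (f^{(3)}(26) − f^{(3)}(10)) = −1/720 · (-2.01997e-06 − (-0.000240000)) = -3.30528e-07.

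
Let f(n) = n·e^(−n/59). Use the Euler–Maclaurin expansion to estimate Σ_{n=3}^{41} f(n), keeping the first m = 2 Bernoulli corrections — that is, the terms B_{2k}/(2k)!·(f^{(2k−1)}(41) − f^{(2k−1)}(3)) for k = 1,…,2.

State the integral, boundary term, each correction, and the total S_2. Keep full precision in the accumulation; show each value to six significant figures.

S_2 ≈ 543.456

Integral: ∫_3^41 x·e^(−x/59) dx = 531.861.
½[f(3) + f(41)] = ½[2.85127 + 20.4638] = 11.6575.
Running total after boundary: 543.518.
k=1: B_{2}/(2)! × [f^{(1)}(41) − f^{(1)}(3)] = 1/12 × (0.152273 − 0.902097) = -0.0624853.
Running total after k=1: 543.456.
k=2: B_{4}/(4)! × [f^{(3)}(41) − f^{(3)}(3)] = −1/720 × (0.000330510 − 0.000805212) = 6.59308e-07.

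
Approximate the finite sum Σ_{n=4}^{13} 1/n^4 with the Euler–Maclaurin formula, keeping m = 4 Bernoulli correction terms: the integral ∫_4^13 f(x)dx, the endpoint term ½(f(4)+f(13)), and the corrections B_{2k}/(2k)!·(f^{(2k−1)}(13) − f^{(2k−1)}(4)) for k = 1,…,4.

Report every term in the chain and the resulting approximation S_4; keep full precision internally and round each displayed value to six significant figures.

Integral: ∫_4^13 1/x^4 dx = 0.00505661.
½[f(4) + f(13)] = ½[0.00390625 + 3.50128e-05] = 0.00197063.
Integral + boundary = 0.00702724.
Correction k=1: B_{2}/2! · (f^{(1)}(13) − f^{(1)}(4)) = 1/12 · (-1.07732e-05 − (-0.00390625)) = 0.000324623.
Running total after k=1: 0.00735187.
Correction k=2: B_{4}/4! · (f^{(3)}(13) − f^{(3)}(4)) = −1/720 · (-1.91240e-06 − (-0.00732422)) = -1.01699e-05.
Running total after k=2: 0.00734170.
Correction k=3: B_{6}/6! · (f^{(5)}(13) − f^{(5)}(4)) = 1/30240 · (-6.33693e-07 − (-0.0256348)) = 8.47690e-07.
Running total after k=3: 0.00734254.
Correction k=4: B_{8}/8! · (f^{(7)}(13) − f^{(7)}(4)) = −1/1209600 · (-3.37470e-07 − (-0.144196)) = -1.19209e-07.

S_4 ≈ 0.00734242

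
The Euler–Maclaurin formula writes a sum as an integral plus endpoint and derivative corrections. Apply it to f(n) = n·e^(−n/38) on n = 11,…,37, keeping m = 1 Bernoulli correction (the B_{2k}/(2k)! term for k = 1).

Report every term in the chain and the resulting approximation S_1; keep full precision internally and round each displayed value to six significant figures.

Integral: ∫_11^37 x·e^(−x/38) dx = 317.587.
½[f(11) + f(37)] = ½[8.23523 + 13.9745] = 11.1049.
Running total after boundary: 328.692.
Correction k=1: B_{2}/2! · (f^{(1)}(37) − f^{(1)}(11)) = 1/12 · (0.00993918 − 0.531941) = -0.0435001.

S_1 ≈ 328.648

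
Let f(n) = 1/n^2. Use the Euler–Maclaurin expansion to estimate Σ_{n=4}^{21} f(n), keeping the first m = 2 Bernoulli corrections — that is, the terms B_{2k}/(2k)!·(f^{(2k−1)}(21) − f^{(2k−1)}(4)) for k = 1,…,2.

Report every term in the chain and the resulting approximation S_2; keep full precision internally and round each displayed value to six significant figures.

S_2 ≈ 0.237318

The integral term ∫_4^21 1/x^2 dx = 0.202381.
Boundary: ½(f(4) + f(21)) = ½(0.0625000 + 0.00226757) = 0.0323838.
Integral + boundary = 0.234765.
k=1: B_{2}/(2)! × [f^{(1)}(21) − f^{(1)}(4)] = 1/12 × (-0.000215959 − (-0.0312500)) = 0.00258617.
After k=1: 0.237351.
k=2: B_{4}/(4)! × [f^{(3)}(21) − f^{(3)}(4)] = −1/720 × (-5.87645e-06 − (-0.0234375)) = -3.25439e-05.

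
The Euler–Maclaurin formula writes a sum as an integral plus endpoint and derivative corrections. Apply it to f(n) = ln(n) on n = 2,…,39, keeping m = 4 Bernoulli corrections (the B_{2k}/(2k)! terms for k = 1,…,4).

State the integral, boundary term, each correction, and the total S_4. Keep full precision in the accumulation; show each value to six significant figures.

The integral term ∫_2^39 ln(x) dx = 104.493.
Endpoint term: (f(2) + f(39))/2 = (0.693147 + 3.66356)/2 = 2.17835.
So far: 106.671.
Correction k=1: B_{2}/2! · (f^{(1)}(39) − f^{(1)}(2)) = 1/12 · (0.0256410 − 0.500000) = -0.0395299.
Running total after k=1: 106.631.
Correction k=2: B_{4}/4! · (f^{(3)}(39) − f^{(3)}(2)) = −1/720 · (3.37160e-05 − 0.250000) = 0.000347175.
Running total after k=2: 106.632.
Correction k=3: B_{6}/6! · (f^{(5)}(39) − f^{(5)}(2)) = 1/30240 · (2.66004e-07 − 0.750000) = -2.48016e-05.
Running total after k=3: 106.632.
Correction k=4: B_{8}/8! · (f^{(7)}(39) − f^{(7)}(2)) = −1/1209600 · (5.24663e-09 − 5.62500) = 4.65030e-06.

S_4 ≈ 106.632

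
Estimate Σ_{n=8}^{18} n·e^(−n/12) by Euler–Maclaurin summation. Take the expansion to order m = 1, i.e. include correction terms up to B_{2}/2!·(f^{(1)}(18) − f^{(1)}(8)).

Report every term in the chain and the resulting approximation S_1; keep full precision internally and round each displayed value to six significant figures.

The integral term ∫_8^18 x·e^(−x/12) dx = 42.8933.
Endpoint term: (f(8) + f(18))/2 = (4.10734 + 4.01634)/2 = 4.06184.
Running total after boundary: 46.9551.
Order-1 term: 1/12 · (-0.111565 − 0.171139) = -0.0235587.

S_1 ≈ 46.9315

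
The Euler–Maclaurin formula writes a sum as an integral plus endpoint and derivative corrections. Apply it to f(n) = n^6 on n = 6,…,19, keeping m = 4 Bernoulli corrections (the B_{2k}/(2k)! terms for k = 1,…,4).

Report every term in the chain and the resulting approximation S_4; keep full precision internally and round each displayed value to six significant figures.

The integral term ∫_6^19 x^6 dx = 1.27656e+08.
Boundary: ½(f(6) + f(19)) = ½(46656.0 + 4.70459e+07) = 2.35463e+07.
So far: 1.51202e+08.
Correction k=1: B_{2}/2! · (f^{(1)}(19) − f^{(1)}(6)) = 1/12 · (1.48566e+07 − 46656.0) = 1.23416e+06.
After k=1: 1.52436e+08.
Correction k=2: B_{4}/4! · (f^{(3)}(19) − f^{(3)}(6)) = −1/720 · (823080 − 25920.0) = -1107.17.
After k=2: 1.52435e+08.
Correction k=3: B_{6}/6! · (f^{(5)}(19) − f^{(5)}(6)) = 1/30240 · (13680.0 − 4320.00) = 0.309524.
After k=3: 1.52435e+08.
Correction k=4: B_{8}/8! · (f^{(7)}(19) − f^{(7)}(6)) = −1/1209600 · (0.00000 − 0.00000) = 0.00000.

S_4 ≈ 1.52435e+08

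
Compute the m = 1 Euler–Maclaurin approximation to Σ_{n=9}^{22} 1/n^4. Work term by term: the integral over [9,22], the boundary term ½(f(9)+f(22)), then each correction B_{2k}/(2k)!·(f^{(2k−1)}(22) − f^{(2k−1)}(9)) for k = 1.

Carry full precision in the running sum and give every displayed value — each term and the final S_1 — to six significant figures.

Integral: ∫_9^22 1/x^4 dx = 0.000425943.
Boundary: ½(f(9) + f(22)) = ½(0.000152416 + 4.26883e-06) = 7.83423e-05.
Running total after boundary: 0.000504285.
k=1: B_{2}/(2)! × [f^{(1)}(22) − f^{(1)}(9)] = 1/12 × (-7.76152e-07 − (-6.77404e-05)) = 5.58035e-06.

S_1 ≈ 0.000509865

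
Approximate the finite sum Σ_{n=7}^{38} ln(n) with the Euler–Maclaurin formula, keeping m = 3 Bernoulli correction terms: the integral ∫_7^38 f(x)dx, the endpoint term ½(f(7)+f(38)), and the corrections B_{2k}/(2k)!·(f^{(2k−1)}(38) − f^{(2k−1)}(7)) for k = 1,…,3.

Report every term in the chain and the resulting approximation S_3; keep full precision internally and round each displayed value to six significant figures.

The integral term ∫_7^38 ln(x) dx = 93.6069.
Endpoint term: (f(7) + f(38))/2 = (1.94591 + 3.63759)/2 = 2.79175.
Running total after boundary: 96.3987.
Correction k=1: B_{2}/2! · (f^{(1)}(38) − f^{(1)}(7)) = 1/12 · (0.0263158 − 0.142857) = -0.00971178.
Running total after k=1: 96.3889.
Correction k=2: B_{4}/4! · (f^{(3)}(38) − f^{(3)}(7)) = −1/720 · (3.64485e-05 − 0.00583090) = 8.04785e-06.
Running total after k=2: 96.3889.
Correction k=3: B_{6}/6! · (f^{(5)}(38) − f^{(5)}(7)) = 1/30240 · (3.02896e-07 − 0.00142798) = -4.72114e-08.

S_3 ≈ 96.3889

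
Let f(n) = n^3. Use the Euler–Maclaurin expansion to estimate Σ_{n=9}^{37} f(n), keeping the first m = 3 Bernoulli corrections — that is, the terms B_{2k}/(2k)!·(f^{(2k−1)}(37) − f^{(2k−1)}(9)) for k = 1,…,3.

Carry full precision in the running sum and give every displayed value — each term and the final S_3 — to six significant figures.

Integral: ∫_9^37 x^3 dx = 466900.
½[f(9) + f(37)] = ½[729.000 + 50653.0] = 25691.0.
Running total after boundary: 492591.
Order-1 term: 1/12 · (4107.00 − 243.000) = 322.000.
Running total after k=1: 492913.
Order-2 term: −1/720 · (6.00000 − 6.00000) = 0.00000.
Running total after k=2: 492913.
Order-3 term: 1/30240 · (0.00000 − 0.00000) = 0.00000.

S_3 ≈ 492913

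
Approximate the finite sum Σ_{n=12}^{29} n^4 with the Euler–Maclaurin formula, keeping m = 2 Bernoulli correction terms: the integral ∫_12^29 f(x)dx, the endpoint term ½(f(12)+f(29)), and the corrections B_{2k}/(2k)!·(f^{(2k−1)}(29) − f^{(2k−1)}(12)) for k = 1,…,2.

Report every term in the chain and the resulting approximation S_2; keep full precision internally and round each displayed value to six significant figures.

S_2 ≈ 4.42402e+06

Integral: ∫_12^29 x^4 dx = 4.05246e+06.
Endpoint term: (f(12) + f(29))/2 = (20736.0 + 707281)/2 = 364008.
Running total after boundary: 4.41647e+06.
Order-1 term: 1/12 · (97556.0 − 6912.00) = 7553.67.
Partial sum through k=1: 4.42403e+06.
Order-2 term: −1/720 · (696.000 − 288.000) = -0.566667.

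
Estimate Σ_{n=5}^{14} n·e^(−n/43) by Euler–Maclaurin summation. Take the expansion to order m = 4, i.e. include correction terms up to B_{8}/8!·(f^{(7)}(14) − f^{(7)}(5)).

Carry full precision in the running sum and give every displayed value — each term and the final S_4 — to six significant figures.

S_4 ≈ 74.7981

∫_5^14 x·e^(−x/43) dx evaluates to 67.5428.
½[f(5) + f(14)] = ½[4.45113 + 10.1095] = 7.28032.
Integral + boundary = 74.8231.
k=1: B_{2}/(2)! × [f^{(1)}(14) − f^{(1)}(5)] = 1/12 × (0.487003 − 0.786712) = -0.0249758.
Running total after k=1: 74.7981.
k=2: B_{4}/(4)! × [f^{(3)}(14) − f^{(3)}(5)] = −1/720 × (0.00104447 − 0.00138841) = 4.77697e-07.
Running total after k=2: 74.7981.
k=3: B_{6}/(6)! × [f^{(5)}(14) − f^{(5)}(5)] = 1/30240 × (9.87315e-07 − 1.27168e-06) = -9.40360e-12.
Running total after k=3: 74.7981.
k=4: B_{8}/(8)! × [f^{(7)}(14) − f^{(7)}(5)] = −1/1209600 × (7.62438e-10 − 9.69423e-10) = 1.71118e-16.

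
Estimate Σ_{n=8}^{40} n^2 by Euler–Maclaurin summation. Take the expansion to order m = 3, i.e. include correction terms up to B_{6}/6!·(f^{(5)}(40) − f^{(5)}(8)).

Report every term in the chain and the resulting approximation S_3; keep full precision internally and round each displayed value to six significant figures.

The integral term ∫_8^40 x^2 dx = 21162.7.
Boundary: ½(f(8) + f(40)) = ½(64.0000 + 1600.00) = 832.000.
So far: 21994.7.
Correction k=1: B_{2}/2! · (f^{(1)}(40) − f^{(1)}(8)) = 1/12 · (80.0000 − 16.0000) = 5.33333.
Partial sum through k=1: 22000.0.
Correction k=2: B_{4}/4! · (f^{(3)}(40) − f^{(3)}(8)) = −1/720 · (0.00000 − 0.00000) = 0.00000.
Partial sum through k=2: 22000.0.
Correction k=3: B_{6}/6! · (f^{(5)}(40) − f^{(5)}(8)) = 1/30240 · (0.00000 − 0.00000) = 0.00000.

S_3 ≈ 22000.0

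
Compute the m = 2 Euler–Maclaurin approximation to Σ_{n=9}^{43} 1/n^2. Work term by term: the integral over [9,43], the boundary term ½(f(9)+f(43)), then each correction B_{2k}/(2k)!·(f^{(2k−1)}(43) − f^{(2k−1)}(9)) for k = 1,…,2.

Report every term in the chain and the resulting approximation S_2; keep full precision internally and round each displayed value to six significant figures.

S_2 ≈ 0.0945245

∫_9^43 1/x^2 dx evaluates to 0.0878553.
½[f(9) + f(43)] = ½[0.0123457 + 0.000540833] = 0.00644326.
So far: 0.0942986.
k=1: B_{2}/(2)! × [f^{(1)}(43) − f^{(1)}(9)] = 1/12 × (-2.51550e-05 − (-0.00274348)) = 0.000226527.
After k=1: 0.0945251.
k=2: B_{4}/(4)! × [f^{(3)}(43) − f^{(3)}(9)] = −1/720 × (-1.63256e-07 − (-0.000406442)) = -5.64276e-07.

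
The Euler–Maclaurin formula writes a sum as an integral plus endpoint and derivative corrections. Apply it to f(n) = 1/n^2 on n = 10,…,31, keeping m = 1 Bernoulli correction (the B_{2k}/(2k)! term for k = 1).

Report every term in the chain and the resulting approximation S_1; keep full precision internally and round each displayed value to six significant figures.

S_1 ≈ 0.0734233

Integral: ∫_10^31 1/x^2 dx = 0.0677419.
Endpoint term: (f(10) + f(31))/2 = (0.0100000 + 0.00104058)/2 = 0.00552029.
Running total after boundary: 0.0732622.
k=1: B_{2}/(2)! × [f^{(1)}(31) − f^{(1)}(10)] = 1/12 × (-6.71344e-05 − (-0.00200000)) = 0.000161072.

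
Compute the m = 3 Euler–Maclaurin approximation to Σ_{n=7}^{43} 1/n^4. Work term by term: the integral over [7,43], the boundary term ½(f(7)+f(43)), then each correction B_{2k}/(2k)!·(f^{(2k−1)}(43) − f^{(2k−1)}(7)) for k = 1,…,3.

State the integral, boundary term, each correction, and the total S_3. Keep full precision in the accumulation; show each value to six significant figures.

S_3 ≈ 0.00119565

Integral: ∫_7^43 1/x^4 dx = 0.000967625.
Endpoint term: (f(7) + f(43))/2 = (0.000416493 + 2.92500e-07)/2 = 0.000208393.
Running total after boundary: 0.00117602.
k=1: B_{2}/(2)! × [f^{(1)}(43) − f^{(1)}(7)] = 1/12 × (-2.72093e-08 − (-0.000237996)) = 1.98307e-05.
Running total after k=1: 0.00119585.
k=2: B_{4}/(4)! × [f^{(3)}(43) − f^{(3)}(7)] = −1/720 × (-4.41471e-10 − (-0.000145712)) = -2.02377e-07.
Running total after k=2: 0.00119565.
k=3: B_{6}/(6)! × [f^{(5)}(43) − f^{(5)}(7)] = 1/30240 × (-1.33707e-11 − (-0.000166528)) = 5.50687e-09.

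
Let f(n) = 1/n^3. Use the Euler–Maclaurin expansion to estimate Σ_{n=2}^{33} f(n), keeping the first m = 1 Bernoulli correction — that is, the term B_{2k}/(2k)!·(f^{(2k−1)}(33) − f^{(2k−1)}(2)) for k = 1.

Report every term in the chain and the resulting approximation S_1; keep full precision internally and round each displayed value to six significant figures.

S_1 ≈ 0.202680

Integral: ∫_2^33 1/x^3 dx = 0.124541.
Endpoint term: (f(2) + f(33))/2 = (0.125000 + 2.78265e-05)/2 = 0.0625139.
Running total after boundary: 0.187055.
Order-1 term: 1/12 · (-2.52968e-06 − (-0.187500)) = 0.0156248.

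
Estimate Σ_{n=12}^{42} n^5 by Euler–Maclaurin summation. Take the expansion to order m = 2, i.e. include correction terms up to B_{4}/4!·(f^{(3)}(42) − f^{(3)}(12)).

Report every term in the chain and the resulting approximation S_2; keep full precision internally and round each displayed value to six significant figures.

Integral: ∫_12^42 x^5 dx = 9.14341e+08.
Boundary: ½(f(12) + f(42)) = ½(248832 + 1.30691e+08) = 6.54700e+07.
Running total after boundary: 9.79811e+08.
Order-1 term: 1/12 · (1.55585e+07 − 103680) = 1.28790e+06.
Running total after k=1: 9.81099e+08.
Order-2 term: −1/720 · (105840 − 8640.00) = -135.000.

S_2 ≈ 9.81099e+08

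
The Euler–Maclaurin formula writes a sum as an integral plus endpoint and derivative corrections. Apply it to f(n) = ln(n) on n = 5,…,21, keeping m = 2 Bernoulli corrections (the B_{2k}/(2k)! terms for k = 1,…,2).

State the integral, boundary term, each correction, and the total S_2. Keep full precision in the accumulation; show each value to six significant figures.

∫_5^21 ln(x) dx evaluates to 39.8878.
Endpoint term: (f(5) + f(21))/2 = (1.60944 + 3.04452)/2 = 2.32698.
Running total after boundary: 42.2148.
Order-1 term: 1/12 · (0.0476190 − 0.200000) = -0.0126984.
After k=1: 42.2021.
Order-2 term: −1/720 · (0.000215959 − 0.0160000) = 2.19223e-05.

S_2 ≈ 42.2021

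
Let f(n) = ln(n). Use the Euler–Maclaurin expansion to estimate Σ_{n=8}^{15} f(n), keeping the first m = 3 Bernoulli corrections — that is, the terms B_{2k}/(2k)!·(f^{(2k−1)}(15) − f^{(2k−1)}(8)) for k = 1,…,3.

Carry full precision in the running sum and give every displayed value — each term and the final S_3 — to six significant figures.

S_3 ≈ 19.3741

∫_8^15 ln(x) dx evaluates to 16.9852.
Endpoint term: (f(8) + f(15))/2 = (2.07944 + 2.70805)/2 = 2.39375.
So far: 19.3790.
Order-1 term: 1/12 · (0.0666667 − 0.125000) = -0.00486111.
After k=1: 19.3741.
Order-2 term: −1/720 · (0.000592593 − 0.00390625) = 4.60230e-06.
After k=2: 19.3741.
Order-3 term: 1/30240 · (3.16049e-05 − 0.000732422) = -2.31752e-08.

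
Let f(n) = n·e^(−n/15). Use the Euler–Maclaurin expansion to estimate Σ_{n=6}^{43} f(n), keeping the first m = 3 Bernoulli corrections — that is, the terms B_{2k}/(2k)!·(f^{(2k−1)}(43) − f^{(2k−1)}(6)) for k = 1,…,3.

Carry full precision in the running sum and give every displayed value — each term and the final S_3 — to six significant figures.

Integral: ∫_6^43 x·e^(−x/15) dx = 161.658.
Endpoint term: (f(6) + f(43))/2 = (4.02192 + 2.44619)/2 = 3.23406.
Running total after boundary: 164.892.
Correction k=1: B_{2}/2! · (f^{(1)}(43) − f^{(1)}(6)) = 1/12 · (-0.106191 − 0.402192) = -0.0423653.
Running total after k=1: 164.850.
Correction k=2: B_{4}/4! · (f^{(3)}(43) − f^{(3)}(6)) = −1/720 · (3.37115e-05 − 0.00774592) = 1.07114e-05.
Running total after k=2: 164.850.
Correction k=3: B_{6}/6! · (f^{(5)}(43) − f^{(5)}(6)) = 1/30240 · (2.39727e-06 − 6.09081e-05) = -1.93488e-09.

S_3 ≈ 164.850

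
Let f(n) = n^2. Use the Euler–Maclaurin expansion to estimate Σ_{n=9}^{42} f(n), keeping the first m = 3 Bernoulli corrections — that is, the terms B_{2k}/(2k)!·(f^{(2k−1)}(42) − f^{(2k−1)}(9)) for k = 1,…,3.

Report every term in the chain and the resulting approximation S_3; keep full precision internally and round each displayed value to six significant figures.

S_3 ≈ 25381.0

∫_9^42 x^2 dx evaluates to 24453.0.
Endpoint term: (f(9) + f(42))/2 = (81.0000 + 1764.00)/2 = 922.500.
Integral + boundary = 25375.5.
k=1: B_{2}/(2)! × [f^{(1)}(42) − f^{(1)}(9)] = 1/12 × (84.0000 − 18.0000) = 5.50000.
After k=1: 25381.0.
k=2: B_{4}/(4)! × [f^{(3)}(42) − f^{(3)}(9)] = −1/720 × (0.00000 − 0.00000) = 0.00000.
After k=2: 25381.0.
k=3: B_{6}/(6)! × [f^{(5)}(42) − f^{(5)}(9)] = 1/30240 × (0.00000 − 0.00000) = 0.00000.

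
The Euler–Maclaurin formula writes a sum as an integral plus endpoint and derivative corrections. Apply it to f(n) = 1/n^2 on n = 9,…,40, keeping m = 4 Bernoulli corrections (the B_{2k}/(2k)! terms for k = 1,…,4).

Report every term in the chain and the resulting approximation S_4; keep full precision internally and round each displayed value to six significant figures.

The integral term ∫_9^40 1/x^2 dx = 0.0861111.
Boundary: ½(f(9) + f(40)) = ½(0.0123457 + 0.000625000) = 0.00648534.
Running total after boundary: 0.0925965.
Order-1 term: 1/12 · (-3.12500e-05 − (-0.00274348)) = 0.000226020.
After k=1: 0.0928225.
Order-2 term: −1/720 · (-2.34375e-07 − (-0.000406442)) = -5.64177e-07.
After k=2: 0.0928219.
Order-3 term: 1/30240 · (-4.39453e-09 − (-0.000150534)) = 4.97783e-09.
After k=3: 0.0928219.
Order-4 term: −1/1209600 · (-1.53809e-10 − (-0.000104073)) = -8.60390e-11.

S_4 ≈ 0.0928219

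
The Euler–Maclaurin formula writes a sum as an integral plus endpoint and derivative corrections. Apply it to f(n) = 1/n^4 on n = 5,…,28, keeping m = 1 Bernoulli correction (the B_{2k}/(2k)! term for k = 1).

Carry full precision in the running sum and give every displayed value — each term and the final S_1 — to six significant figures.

The integral term ∫_5^28 1/x^4 dx = 0.00265148.
½[f(5) + f(28)] = ½[0.00160000 + 1.62693e-06] = 0.000800813.
Running total after boundary: 0.00345230.
k=1: B_{2}/(2)! × [f^{(1)}(28) − f^{(1)}(5)] = 1/12 × (-2.32418e-07 − (-0.00128000)) = 0.000106647.

S_1 ≈ 0.00355894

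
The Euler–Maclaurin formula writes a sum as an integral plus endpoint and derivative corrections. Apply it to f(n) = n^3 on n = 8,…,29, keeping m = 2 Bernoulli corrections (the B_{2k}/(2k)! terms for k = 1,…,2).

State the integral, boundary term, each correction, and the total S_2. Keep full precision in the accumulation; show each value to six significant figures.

Integral: ∫_8^29 x^3 dx = 175796.
Boundary: ½(f(8) + f(29)) = ½(512.000 + 24389.0) = 12450.5.
So far: 188247.
Order-1 term: 1/12 · (2523.00 − 192.000) = 194.250.
After k=1: 188441.
Order-2 term: −1/720 · (6.00000 − 6.00000) = 0.00000.

S_2 ≈ 188441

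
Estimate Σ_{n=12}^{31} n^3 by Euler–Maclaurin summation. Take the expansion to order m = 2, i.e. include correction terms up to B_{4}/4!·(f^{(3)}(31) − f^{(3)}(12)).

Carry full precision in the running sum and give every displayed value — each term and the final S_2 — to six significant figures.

∫_12^31 x^3 dx evaluates to 225696.
Endpoint term: (f(12) + f(31))/2 = (1728.00 + 29791.0)/2 = 15759.5.
Integral + boundary = 241456.
k=1: B_{2}/(2)! × [f^{(1)}(31) − f^{(1)}(12)] = 1/12 × (2883.00 − 432.000) = 204.250.
Running total after k=1: 241660.
k=2: B_{4}/(4)! × [f^{(3)}(31) − f^{(3)}(12)] = −1/720 × (6.00000 − 6.00000) = 0.00000.

S_2 ≈ 241660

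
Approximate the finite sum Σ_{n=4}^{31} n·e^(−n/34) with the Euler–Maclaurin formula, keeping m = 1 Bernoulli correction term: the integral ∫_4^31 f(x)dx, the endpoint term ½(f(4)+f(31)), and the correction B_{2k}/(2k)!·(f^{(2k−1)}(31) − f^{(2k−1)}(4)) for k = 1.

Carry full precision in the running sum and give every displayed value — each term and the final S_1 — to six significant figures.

S_1 ≈ 268.534

∫_4^31 x·e^(−x/34) dx evaluates to 260.591.
Endpoint term: (f(4) + f(31))/2 = (3.55604 + 12.4562)/2 = 8.00614.
So far: 268.597.
Order-1 term: 1/12 · (0.0354542 − 0.784420) = -0.0624138.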